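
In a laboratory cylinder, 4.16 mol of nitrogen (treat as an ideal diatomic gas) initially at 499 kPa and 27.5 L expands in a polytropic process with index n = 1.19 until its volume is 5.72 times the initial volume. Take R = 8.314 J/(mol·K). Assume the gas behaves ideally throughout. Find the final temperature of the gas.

T₁ = P₁V₁/(nR) = 499×27.5/(4.16×8.314) = 397 K.
Polytropic n=1.19: T₂ = T₁(V₁/V₂)^(n−1) = 397×(0.175)^0.19 = 285 K; P₂ = P₁(V₁/V₂)^n = 62.6 kPa.

285 K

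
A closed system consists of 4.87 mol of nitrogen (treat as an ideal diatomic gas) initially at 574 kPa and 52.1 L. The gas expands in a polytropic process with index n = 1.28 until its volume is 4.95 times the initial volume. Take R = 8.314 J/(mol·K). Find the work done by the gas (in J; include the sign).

38600 J

T₁ = P₁V₁/(nR) = 574×52.1/(4.87×8.314) = 739 K.
Polytropic n=1.28: T₂ = T₁(V₁/V₂)^(n−1) = 739×(0.202)^0.28 = 472 K; P₂ = P₁(V₁/V₂)^n = 74.1 kPa.
W = (P₁V₁−P₂V₂)/(n−1) = (574×52.1−74.1×258)/0.28 = 38600 J.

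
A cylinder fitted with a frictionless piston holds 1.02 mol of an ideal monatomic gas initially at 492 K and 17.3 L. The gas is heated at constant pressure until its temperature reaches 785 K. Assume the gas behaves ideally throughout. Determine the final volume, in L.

P₁ = nRT₁/V₁ = 1.02×8.314×492/17.3 = 241 kPa.
Isobaric: P stays 241 kPa; V/T = const ⇒ T₂ = 785 K, V₂ = 27.6 L.

27.6 L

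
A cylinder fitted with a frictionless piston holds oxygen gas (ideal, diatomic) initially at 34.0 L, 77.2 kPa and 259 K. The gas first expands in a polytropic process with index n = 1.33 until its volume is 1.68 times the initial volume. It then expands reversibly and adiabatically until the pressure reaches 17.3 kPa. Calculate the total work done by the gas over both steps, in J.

2390 J

n = P₁V₁/(RT₁) = 77.2×34.0/(8.314×259) = 1.22 mol.
Step 1 — Polytropic n=1.33: T₂ = T₁(V₁/V₂)^(n−1) = 259×(0.595)^0.33 = 218 K; P₂ = P₁(V₁/V₂)^n = 38.7 kPa.
W = (P₁V₁−P₂V₂)/(n−1) = (77.2×34.0−38.7×57.1)/0.33 = 1250 J.
ΔU = nCvΔT = 1.22×20.8×(218−259) = -1030 J.
Q = ΔU + W = 219 J.
State after step 1: P = 38.7 kPa, V = 57.1 L, T = 218 K.
Step 2 — Adiabatic: T₂/T₁ = (P₂/P₁)^((γ−1)/γ) ⇒ T₂ = 218×(0.447)^0.286 = 173 K; V₂ = 102 L.
ΔU = nCvΔT = 1.22×20.8×(173−218) = -1140 J.
Q = 0 for an adiabatic process, so W = −ΔU = 1140 J.
Net over both steps: W = 2390 J, Q = 219 J, ΔU = -2170 J.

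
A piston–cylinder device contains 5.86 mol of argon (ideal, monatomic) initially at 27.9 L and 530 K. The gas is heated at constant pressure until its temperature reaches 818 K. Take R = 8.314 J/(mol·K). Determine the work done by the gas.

14000 J

P₁ = nRT₁/V₁ = 5.86×8.314×530/27.9 = 926 kPa.
Isobaric: P stays 926 kPa; V/T = const ⇒ T₂ = 818 K, V₂ = 43.1 L.
W = PΔV = 926×(43.1−27.9) kPa·L = 14000 J.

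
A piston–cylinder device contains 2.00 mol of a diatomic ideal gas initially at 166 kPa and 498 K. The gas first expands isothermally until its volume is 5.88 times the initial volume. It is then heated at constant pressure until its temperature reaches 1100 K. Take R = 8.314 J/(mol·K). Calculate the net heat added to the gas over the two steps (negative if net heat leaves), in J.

49700 J

V₁ = nRT₁/P₁ = 2.00×8.314×498/166 = 49.9 L.
Step 1 — Isothermal: T stays 498 K; PV = const ⇒ V₂ = 293 L, P₂ = 28.2 kPa.
ΔU = 0 (ideal gas, T constant).
W = nRT ln(V₂/V₁) = 2.00×8.314×498×ln(5.88) = 14700 J.
Q = ΔU + W = 14700 J.
State after step 1: P = 28.2 kPa, V = 293 L, T = 498 K.
Step 2 — Isobaric: P stays 28.2 kPa; V/T = const ⇒ T₂ = 1100 K, V₂ = 648 L.
W = PΔV = 28.2×(648−293) kPa·L = 10000 J.
ΔU = nCvΔT = 2.00×20.8×(1100−498) = 25000 J.
Q = ΔU + W = nCpΔT = 35000 J.
Net over both steps: W = 24700 J, Q = 49700 J, ΔU = 25000 J.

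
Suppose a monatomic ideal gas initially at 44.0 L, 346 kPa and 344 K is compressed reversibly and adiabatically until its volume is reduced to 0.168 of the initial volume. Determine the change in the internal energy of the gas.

n = P₁V₁/(RT₁) = 346×44.0/(8.314×344) = 5.32 mol.
Adiabatic: TV^(γ−1) = const ⇒ T₂ = 344×(5.95)^0.667 = 1130 K; PV^γ = const ⇒ P₂ = 6760 kPa.
For an ideal gas ΔU = nCvΔT with Cv = (3/2)R = 12.5 J/(mol·K).
ΔU = 5.32×12.5×(1130−344) = 52200 J.

52200 J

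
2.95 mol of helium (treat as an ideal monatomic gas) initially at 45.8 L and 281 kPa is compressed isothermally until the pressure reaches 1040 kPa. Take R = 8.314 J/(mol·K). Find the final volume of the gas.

12.4 L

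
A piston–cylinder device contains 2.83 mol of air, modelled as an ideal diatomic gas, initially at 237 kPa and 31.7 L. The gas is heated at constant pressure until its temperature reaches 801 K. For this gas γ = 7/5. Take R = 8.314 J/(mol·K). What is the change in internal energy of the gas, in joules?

28300 J

T₁ = P₁V₁/(nR) = 237×31.7/(2.83×8.314) = 319 K.
Isobaric: P stays 237 kPa; V/T = const ⇒ T₂ = 801 K, V₂ = 79.5 L.
For an ideal gas ΔU = nCvΔT with Cv = (5/2)R = 20.8 J/(mol·K).
ΔU = 2.83×20.8×(801−319) = 28300 J.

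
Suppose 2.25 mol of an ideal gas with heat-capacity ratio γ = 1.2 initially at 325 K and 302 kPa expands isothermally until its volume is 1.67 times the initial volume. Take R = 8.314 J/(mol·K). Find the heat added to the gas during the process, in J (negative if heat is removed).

3120 J

V₁ = nRT₁/P₁ = 2.25×8.314×325/302 = 20.1 L.
Isothermal: T stays 325 K; PV = const ⇒ V₂ = 33.6 L, P₂ = 181 kPa.
ΔU = 0 (ideal gas, T constant).
W = nRT ln(V₂/V₁) = 2.25×8.314×325×ln(1.67) = 3120 J.
Q = ΔU + W = 3120 J.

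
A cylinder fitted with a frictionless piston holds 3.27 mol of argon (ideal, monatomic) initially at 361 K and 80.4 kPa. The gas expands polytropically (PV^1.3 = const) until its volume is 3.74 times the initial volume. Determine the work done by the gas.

10700 J

V₁ = nRT₁/P₁ = 3.27×8.314×361/80.4 = 122 L.
Polytropic n=1.3: T₂ = T₁(V₁/V₂)^(n−1) = 361×(0.267)^0.30 = 243 K; P₂ = P₁(V₁/V₂)^n = 14.5 kPa.
W = (P₁V₁−P₂V₂)/(n−1) = (80.4×122−14.5×457)/0.30 = 10700 J.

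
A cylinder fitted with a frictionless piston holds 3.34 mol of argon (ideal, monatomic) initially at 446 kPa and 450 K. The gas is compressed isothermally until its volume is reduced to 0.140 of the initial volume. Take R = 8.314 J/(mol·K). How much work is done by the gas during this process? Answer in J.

V₁ = nRT₁/P₁ = 3.34×8.314×450/446 = 28.0 L.
Isothermal: T stays 450 K; PV = const ⇒ V₂ = 3.92 L, P₂ = 3190 kPa.
W = nRT ln(V₂/V₁) = 3.34×8.314×450×ln(0.140) = -24600 J.

-24600 J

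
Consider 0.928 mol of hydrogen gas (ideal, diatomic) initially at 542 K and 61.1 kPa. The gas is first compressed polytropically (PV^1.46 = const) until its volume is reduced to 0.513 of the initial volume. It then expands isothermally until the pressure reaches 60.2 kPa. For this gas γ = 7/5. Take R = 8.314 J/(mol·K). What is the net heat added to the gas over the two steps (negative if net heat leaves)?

6110 J

V₁ = nRT₁/P₁ = 0.928×8.314×542/61.1 = 68.4 L.
Step 1 — Polytropic n=1.46: T₂ = T₁(V₁/V₂)^(n−1) = 542×(1.95)^0.46 = 737 K; P₂ = P₁(V₁/V₂)^n = 162 kPa.
W = (P₁V₁−P₂V₂)/(n−1) = (61.1×68.4−162×35.1)/0.46 = -3270 J.
ΔU = nCvΔT = 0.928×20.8×(737−542) = 3760 J.
Q = ΔU + W = 490 J.
State after step 1: P = 162 kPa, V = 35.1 L, T = 737 K.
Step 2 — Isothermal: T stays 737 K; PV = const ⇒ V₂ = 94.4 L, P₂ = 60.2 kPa.
ΔU = 0 (ideal gas, T constant).
W = nRT ln(V₂/V₁) = 0.928×8.314×737×ln(2.69) = 5620 J.
Q = ΔU + W = 5620 J.
Net over both steps: W = 2360 J, Q = 6110 J, ΔU = 3760 J.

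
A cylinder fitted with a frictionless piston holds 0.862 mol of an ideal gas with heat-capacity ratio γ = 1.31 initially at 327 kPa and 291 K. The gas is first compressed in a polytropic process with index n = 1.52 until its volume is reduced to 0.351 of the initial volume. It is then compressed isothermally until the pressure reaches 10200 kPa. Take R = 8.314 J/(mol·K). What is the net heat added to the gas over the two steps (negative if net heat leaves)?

-4680 J

V₁ = nRT₁/P₁ = 0.862×8.314×291/327 = 6.38 L.
Step 1 — Polytropic n=1.52: T₂ = T₁(V₁/V₂)^(n−1) = 291×(2.85)^0.52 = 502 K; P₂ = P₁(V₁/V₂)^n = 1610 kPa.
W = (P₁V₁−P₂V₂)/(n−1) = (327×6.38−1610×2.24)/0.52 = -2900 J.
ΔU = nCvΔT = 0.862×26.8×(502−291) = 4870 J.
Q = ΔU + W = 1970 J.
State after step 1: P = 1610 kPa, V = 2.24 L, T = 502 K.
Step 2 — Isothermal: T stays 502 K; PV = const ⇒ V₂ = 0.352 L, P₂ = 10200 kPa.
ΔU = 0 (ideal gas, T constant).
W = nRT ln(V₂/V₁) = 0.862×8.314×502×ln(0.157) = -6650 J.
Q = ΔU + W = -6650 J.
Net over both steps: W = -9550 J, Q = -4680 J, ΔU = 4870 J.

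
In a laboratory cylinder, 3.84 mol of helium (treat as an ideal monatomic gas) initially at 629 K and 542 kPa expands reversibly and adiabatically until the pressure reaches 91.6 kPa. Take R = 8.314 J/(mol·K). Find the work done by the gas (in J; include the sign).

15300 J

V₁ = nRT₁/P₁ = 3.84×8.314×629/542 = 37.1 L.
Adiabatic: T₂/T₁ = (P₂/P₁)^((γ−1)/γ) ⇒ T₂ = 629×(0.169)^0.400 = 309 K; V₂ = 108 L.
ΔU = nCvΔT = 3.84×12.5×(309−629) = -15300 J.
Q = 0 for an adiabatic process, so W = −ΔU = 15300 J.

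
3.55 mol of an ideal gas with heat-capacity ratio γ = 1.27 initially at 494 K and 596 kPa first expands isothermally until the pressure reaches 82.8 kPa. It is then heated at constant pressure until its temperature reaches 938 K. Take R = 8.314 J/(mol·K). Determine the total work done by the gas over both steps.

41900 J

V₁ = nRT₁/P₁ = 3.55×8.314×494/596 = 24.5 L.
Step 1 — Isothermal: T stays 494 K; PV = const ⇒ V₂ = 176 L, P₂ = 82.8 kPa.
ΔU = 0 (ideal gas, T constant).
W = nRT ln(V₂/V₁) = 3.55×8.314×494×ln(7.20) = 28800 J.
Q = ΔU + W = 28800 J.
State after step 1: P = 82.8 kPa, V = 176 L, T = 494 K.
Step 2 — Isobaric: P stays 82.8 kPa; V/T = const ⇒ T₂ = 938 K, V₂ = 334 L.
W = PΔV = 82.8×(334−176) kPa·L = 13100 J.
ΔU = nCvΔT = 3.55×30.8×(938−494) = 48500 J.
Q = ΔU + W = nCpΔT = 61600 J.
Net over both steps: W = 41900 J, Q = 90400 J, ΔU = 48500 J.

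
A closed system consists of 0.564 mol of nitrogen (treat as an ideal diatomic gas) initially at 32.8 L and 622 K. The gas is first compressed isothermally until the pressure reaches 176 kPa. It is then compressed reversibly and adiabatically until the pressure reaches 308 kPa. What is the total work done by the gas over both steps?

P₁ = nRT₁/V₁ = 0.564×8.314×622/32.8 = 88.9 kPa.
Step 1 — Isothermal: T stays 622 K; PV = const ⇒ V₂ = 16.6 L, P₂ = 176 kPa.
ΔU = 0 (ideal gas, T constant).
W = nRT ln(V₂/V₁) = 0.564×8.314×622×ln(0.505) = -1990 J.
Q = ΔU + W = -1990 J.
State after step 1: P = 176 kPa, V = 16.6 L, T = 622 K.
Step 2 — Adiabatic: T₂/T₁ = (P₂/P₁)^((γ−1)/γ) ⇒ T₂ = 622×(1.75)^0.286 = 730 K; V₂ = 11.1 L.
ΔU = nCvΔT = 0.564×20.8×(730−622) = 1260 J.
Q = 0 for an adiabatic process, so W = −ΔU = -1260 J.
Net over both steps: W = -3260 J, Q = -1990 J, ΔU = 1260 J.

-3260 J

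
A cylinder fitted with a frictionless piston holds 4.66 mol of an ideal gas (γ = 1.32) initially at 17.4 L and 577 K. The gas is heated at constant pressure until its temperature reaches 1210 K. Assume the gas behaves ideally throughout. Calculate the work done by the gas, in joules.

P₁ = nRT₁/V₁ = 4.66×8.314×577/17.4 = 1280 kPa.
Isobaric: P stays 1280 kPa; V/T = const ⇒ T₂ = 1210 K, V₂ = 36.5 L.
W = PΔV = 1280×(36.5−17.4) kPa·L = 24500 J.

24500 J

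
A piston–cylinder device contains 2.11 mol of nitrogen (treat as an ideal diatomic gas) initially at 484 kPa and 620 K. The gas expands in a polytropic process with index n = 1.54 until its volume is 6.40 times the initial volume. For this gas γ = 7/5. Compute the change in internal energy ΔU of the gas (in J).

-17200 J

V₁ = nRT₁/P₁ = 2.11×8.314×620/484 = 22.5 L.
Polytropic n=1.54: T₂ = T₁(V₁/V₂)^(n−1) = 620×(0.156)^0.54 = 228 K; P₂ = P₁(V₁/V₂)^n = 27.8 kPa.
For an ideal gas ΔU = nCvΔT with Cv = (5/2)R = 20.8 J/(mol·K).
ΔU = 2.11×20.8×(228−620) = -17200 J.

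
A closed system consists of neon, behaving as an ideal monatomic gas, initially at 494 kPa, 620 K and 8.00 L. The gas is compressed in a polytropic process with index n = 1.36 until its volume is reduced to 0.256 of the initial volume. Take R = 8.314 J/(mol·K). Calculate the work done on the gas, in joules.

6950 J

n = P₁V₁/(RT₁) = 494×8.00/(8.314×620) = 0.767 mol.
Polytropic n=1.36: T₂ = T₁(V₁/V₂)^(n−1) = 620×(3.91)^0.36 = 1010 K; P₂ = P₁(V₁/V₂)^n = 3150 kPa.
W = (P₁V₁−P₂V₂)/(n−1) = (494×8.00−3150×2.05)/0.36 = -6950 J.
Work done on the gas = −W_by = 6950 J.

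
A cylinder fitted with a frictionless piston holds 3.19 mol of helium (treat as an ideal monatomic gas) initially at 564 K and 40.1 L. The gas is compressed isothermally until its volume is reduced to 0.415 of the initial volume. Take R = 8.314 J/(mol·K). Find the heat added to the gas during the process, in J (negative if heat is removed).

P₁ = nRT₁/V₁ = 3.19×8.314×564/40.1 = 373 kPa.
Isothermal: T stays 564 K; PV = const ⇒ V₂ = 16.6 L, P₂ = 899 kPa.
ΔU = 0 (ideal gas, T constant).
W = nRT ln(V₂/V₁) = 3.19×8.314×564×ln(0.415) = -13200 J.
Q = ΔU + W = -13200 J.

-13200 J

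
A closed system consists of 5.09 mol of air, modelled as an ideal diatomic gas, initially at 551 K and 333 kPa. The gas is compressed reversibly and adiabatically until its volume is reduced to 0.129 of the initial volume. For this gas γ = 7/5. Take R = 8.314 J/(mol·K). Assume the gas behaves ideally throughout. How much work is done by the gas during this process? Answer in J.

V₁ = nRT₁/P₁ = 5.09×8.314×551/333 = 70.0 L.
Adiabatic: TV^(γ−1) = const ⇒ T₂ = 551×(7.75)^0.400 = 1250 K; PV^γ = const ⇒ P₂ = 5860 kPa.
ΔU = nCvΔT = 5.09×20.8×(1250−551) = 74000 J.
Q = 0 for an adiabatic process, so W = −ΔU = -74000 J.

-74000 J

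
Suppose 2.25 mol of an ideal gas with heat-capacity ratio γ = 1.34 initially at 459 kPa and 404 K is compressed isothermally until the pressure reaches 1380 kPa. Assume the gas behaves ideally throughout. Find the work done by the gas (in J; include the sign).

-8320 J

V₁ = nRT₁/P₁ = 2.25×8.314×404/459 = 16.5 L.
Isothermal: T stays 404 K; PV = const ⇒ V₂ = 5.48 L, P₂ = 1380 kPa.
W = nRT ln(V₂/V₁) = 2.25×8.314×404×ln(0.333) = -8320 J.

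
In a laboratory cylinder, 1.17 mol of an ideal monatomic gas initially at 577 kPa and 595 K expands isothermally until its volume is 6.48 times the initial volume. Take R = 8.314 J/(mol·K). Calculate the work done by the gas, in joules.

V₁ = nRT₁/P₁ = 1.17×8.314×595/577 = 10.0 L.
Isothermal: T stays 595 K; PV = const ⇒ V₂ = 65.0 L, P₂ = 89.0 kPa.
W = nRT ln(V₂/V₁) = 1.17×8.314×595×ln(6.48) = 10800 J.

10800 J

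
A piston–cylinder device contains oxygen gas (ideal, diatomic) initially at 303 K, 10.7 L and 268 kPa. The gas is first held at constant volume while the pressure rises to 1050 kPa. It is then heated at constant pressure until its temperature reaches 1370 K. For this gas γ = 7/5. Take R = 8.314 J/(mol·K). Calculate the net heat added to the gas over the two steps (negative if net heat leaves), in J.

27000 J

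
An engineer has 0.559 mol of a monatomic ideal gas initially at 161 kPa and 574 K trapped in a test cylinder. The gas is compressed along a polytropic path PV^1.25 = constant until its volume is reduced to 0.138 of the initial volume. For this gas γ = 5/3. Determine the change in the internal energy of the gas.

V₁ = nRT₁/P₁ = 0.559×8.314×574/161 = 16.6 L.
Polytropic n=1.25: T₂ = T₁(V₁/V₂)^(n−1) = 574×(7.25)^0.25 = 942 K; P₂ = P₁(V₁/V₂)^n = 1910 kPa.
For an ideal gas ΔU = nCvΔT with Cv = (3/2)R = 12.5 J/(mol·K).
ΔU = 0.559×12.5×(942−574) = 2560 J.

2560 J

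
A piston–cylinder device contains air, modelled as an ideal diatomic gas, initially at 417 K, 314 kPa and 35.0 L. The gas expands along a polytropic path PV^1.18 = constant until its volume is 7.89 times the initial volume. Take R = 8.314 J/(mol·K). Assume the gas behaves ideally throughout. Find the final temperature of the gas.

Polytropic n=1.18: T₂ = T₁(V₁/V₂)^(n−1) = 417×(0.127)^0.18 = 288 K; P₂ = P₁(V₁/V₂)^n = 27.4 kPa.

288 K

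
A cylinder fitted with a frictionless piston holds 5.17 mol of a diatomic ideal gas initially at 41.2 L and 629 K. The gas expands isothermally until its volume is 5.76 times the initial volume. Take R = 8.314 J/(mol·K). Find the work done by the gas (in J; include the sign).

47300 J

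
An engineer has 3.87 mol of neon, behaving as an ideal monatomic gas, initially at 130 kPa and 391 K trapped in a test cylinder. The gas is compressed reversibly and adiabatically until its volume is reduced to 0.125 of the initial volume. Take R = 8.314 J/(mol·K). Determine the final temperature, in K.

1560 K

V₁ = nRT₁/P₁ = 3.87×8.314×391/130 = 96.8 L.
Adiabatic: TV^(γ−1) = const ⇒ T₂ = 391×(8.00)^0.667 = 1560 K; PV^γ = const ⇒ P₂ = 4160 kPa.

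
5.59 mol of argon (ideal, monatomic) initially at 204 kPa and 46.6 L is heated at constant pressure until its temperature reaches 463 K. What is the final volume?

105 L

T₁ = P₁V₁/(nR) = 204×46.6/(5.59×8.314) = 205 K.
Isobaric: P stays 204 kPa; V/T = const ⇒ T₂ = 463 K, V₂ = 105 L.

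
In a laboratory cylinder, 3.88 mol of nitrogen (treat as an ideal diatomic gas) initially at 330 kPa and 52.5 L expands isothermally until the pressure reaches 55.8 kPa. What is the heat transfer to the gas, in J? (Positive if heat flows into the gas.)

30800 J

T₁ = P₁V₁/(nR) = 330×52.5/(3.88×8.314) = 537 K.
Isothermal: T stays 537 K; PV = const ⇒ V₂ = 310 L, P₂ = 55.8 kPa.
ΔU = 0 (ideal gas, T constant).
W = nRT ln(V₂/V₁) = 3.88×8.314×537×ln(5.91) = 30800 J.
Q = ΔU + W = 30800 J.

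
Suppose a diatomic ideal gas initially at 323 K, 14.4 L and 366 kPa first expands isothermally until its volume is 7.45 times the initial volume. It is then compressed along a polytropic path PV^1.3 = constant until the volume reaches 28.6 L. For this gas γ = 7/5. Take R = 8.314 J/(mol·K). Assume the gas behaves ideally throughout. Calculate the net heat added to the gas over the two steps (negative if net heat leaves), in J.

n = P₁V₁/(RT₁) = 366×14.4/(8.314×323) = 1.96 mol.
Step 1 — Isothermal: T stays 323 K; PV = const ⇒ V₂ = 107 L, P₂ = 49.1 kPa.
ΔU = 0 (ideal gas, T constant).
W = nRT ln(V₂/V₁) = 1.96×8.314×323×ln(7.45) = 10600 J.
Q = ΔU + W = 10600 J.
State after step 1: P = 49.1 kPa, V = 107 L, T = 323 K.
Step 2 — Polytropic n=1.3: T₂ = T₁(V₁/V₂)^(n−1) = 323×(3.75)^0.30 = 480 K; P₂ = P₁(V₁/V₂)^n = 274 kPa.
W = (P₁V₁−P₂V₂)/(n−1) = (49.1×107−274×28.6)/0.30 = -8550 J.
ΔU = nCvΔT = 1.96×20.8×(480−323) = 6410 J.
Q = ΔU + W = -2140 J.
Net over both steps: W = 2030 J, Q = 8450 J, ΔU = 6410 J.

8450 J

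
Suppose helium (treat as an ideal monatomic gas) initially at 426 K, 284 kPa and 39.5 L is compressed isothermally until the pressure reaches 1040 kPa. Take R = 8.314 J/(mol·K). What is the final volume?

10.8 L

Isothermal: T stays 426 K; PV = const ⇒ V₂ = 10.8 L, P₂ = 1040 kPa.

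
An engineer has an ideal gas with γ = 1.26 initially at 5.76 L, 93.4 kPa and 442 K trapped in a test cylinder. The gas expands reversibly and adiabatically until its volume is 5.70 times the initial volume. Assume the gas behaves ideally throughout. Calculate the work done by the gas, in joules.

753 J

n = P₁V₁/(RT₁) = 93.4×5.76/(8.314×442) = 0.146 mol.
Adiabatic: TV^(γ−1) = const ⇒ T₂ = 442×(0.175)^0.260 = 281 K; PV^γ = const ⇒ P₂ = 10.4 kPa.
ΔU = nCvΔT = 0.146×32.0×(281−442) = -753 J.
Q = 0 for an adiabatic process, so W = −ΔU = 753 J.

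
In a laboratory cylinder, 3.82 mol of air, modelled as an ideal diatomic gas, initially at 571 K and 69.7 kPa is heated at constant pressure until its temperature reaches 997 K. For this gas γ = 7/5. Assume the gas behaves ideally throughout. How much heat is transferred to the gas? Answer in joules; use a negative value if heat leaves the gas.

47400 J

V₁ = nRT₁/P₁ = 3.82×8.314×571/69.7 = 260 L.
Isobaric: P stays 69.7 kPa; V/T = const ⇒ T₂ = 997 K, V₂ = 454 L.
W = PΔV = 69.7×(454−260) kPa·L = 13500 J.
ΔU = nCvΔT = 3.82×20.8×(997−571) = 33800 J.
Q = ΔU + W = nCpΔT = 47400 J.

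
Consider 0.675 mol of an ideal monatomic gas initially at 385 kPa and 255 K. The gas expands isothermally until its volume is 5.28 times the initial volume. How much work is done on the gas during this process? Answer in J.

-2380 J

V₁ = nRT₁/P₁ = 0.675×8.314×255/385 = 3.72 L.
Isothermal: T stays 255 K; PV = const ⇒ V₂ = 19.6 L, P₂ = 72.9 kPa.
W = nRT ln(V₂/V₁) = 0.675×8.314×255×ln(5.28) = 2380 J.
Work done on the gas = −W_by = -2380 J.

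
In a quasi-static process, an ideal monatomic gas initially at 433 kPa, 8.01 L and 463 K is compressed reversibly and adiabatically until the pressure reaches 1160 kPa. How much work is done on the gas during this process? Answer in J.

n = P₁V₁/(RT₁) = 433×8.01/(8.314×463) = 0.901 mol.
Adiabatic: T₂/T₁ = (P₂/P₁)^((γ−1)/γ) ⇒ T₂ = 463×(2.68)^0.400 = 687 K; V₂ = 4.43 L.
ΔU = nCvΔT = 0.901×12.5×(687−463) = 2510 J.
Q = 0 for an adiabatic process, so W = −ΔU = -2510 J.
Work done on the gas = −W_by = 2510 J.

2510 J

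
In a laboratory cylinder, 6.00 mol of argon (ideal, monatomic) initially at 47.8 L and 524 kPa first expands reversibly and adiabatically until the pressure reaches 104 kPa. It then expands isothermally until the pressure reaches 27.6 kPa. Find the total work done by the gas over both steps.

35300 J

T₁ = P₁V₁/(nR) = 524×47.8/(6.00×8.314) = 502 K.
Step 1 — Adiabatic: T₂/T₁ = (P₂/P₁)^((γ−1)/γ) ⇒ T₂ = 502×(0.198)^0.400 = 263 K; V₂ = 126 L.
ΔU = nCvΔT = 6.00×12.5×(263−502) = -17900 J.
Q = 0 for an adiabatic process, so W = −ΔU = 17900 J.
State after step 1: P = 104 kPa, V = 126 L, T = 263 K.
Step 2 — Isothermal: T stays 263 K; PV = const ⇒ V₂ = 475 L, P₂ = 27.6 kPa.
ΔU = 0 (ideal gas, T constant).
W = nRT ln(V₂/V₁) = 6.00×8.314×263×ln(3.77) = 17400 J.
Q = ΔU + W = 17400 J.
Net over both steps: W = 35300 J, Q = 17400 J, ΔU = -17900 J.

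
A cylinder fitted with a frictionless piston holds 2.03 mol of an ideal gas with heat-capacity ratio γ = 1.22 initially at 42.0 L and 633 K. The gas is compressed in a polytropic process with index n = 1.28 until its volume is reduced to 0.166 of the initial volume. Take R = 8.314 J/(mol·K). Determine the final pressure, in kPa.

2530 kPa

P₁ = nRT₁/V₁ = 2.03×8.314×633/42.0 = 254 kPa.
Polytropic n=1.28: T₂ = T₁(V₁/V₂)^(n−1) = 633×(6.02)^0.28 = 1050 K; P₂ = P₁(V₁/V₂)^n = 2530 kPa.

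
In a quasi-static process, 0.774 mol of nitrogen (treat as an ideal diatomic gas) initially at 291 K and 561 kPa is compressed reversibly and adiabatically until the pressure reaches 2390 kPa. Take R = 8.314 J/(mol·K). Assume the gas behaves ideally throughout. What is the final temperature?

440 K

V₁ = nRT₁/P₁ = 0.774×8.314×291/561 = 3.34 L.
Adiabatic: T₂/T₁ = (P₂/P₁)^((γ−1)/γ) ⇒ T₂ = 291×(4.26)^0.286 = 440 K; V₂ = 1.19 L.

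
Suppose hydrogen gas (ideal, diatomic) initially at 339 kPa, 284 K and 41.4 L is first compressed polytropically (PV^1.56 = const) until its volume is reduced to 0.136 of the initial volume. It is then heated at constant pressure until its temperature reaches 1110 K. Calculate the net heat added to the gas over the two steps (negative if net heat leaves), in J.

62500 J

n = P₁V₁/(RT₁) = 339×41.4/(8.314×284) = 5.94 mol.
Step 1 — Polytropic n=1.56: T₂ = T₁(V₁/V₂)^(n−1) = 284×(7.35)^0.56 = 868 K; P₂ = P₁(V₁/V₂)^n = 7620 kPa.
W = (P₁V₁−P₂V₂)/(n−1) = (339×41.4−7620×5.63)/0.56 = -51500 J.
ΔU = nCvΔT = 5.94×20.8×(868−284) = 72200 J.
Q = ΔU + W = 20600 J.
State after step 1: P = 7620 kPa, V = 5.63 L, T = 868 K.
Step 2 — Isobaric: P stays 7620 kPa; V/T = const ⇒ T₂ = 1110 K, V₂ = 7.20 L.
W = PΔV = 7620×(7.20−5.63) kPa·L = 12000 J.
ΔU = nCvΔT = 5.94×20.8×(1110−868) = 29900 J.
Q = ΔU + W = nCpΔT = 41900 J.
Net over both steps: W = -39600 J, Q = 62500 J, ΔU = 102000 J.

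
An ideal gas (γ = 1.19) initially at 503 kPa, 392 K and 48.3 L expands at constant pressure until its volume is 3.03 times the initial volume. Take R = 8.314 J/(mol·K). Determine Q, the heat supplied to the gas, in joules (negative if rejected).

309000 J

n = P₁V₁/(RT₁) = 503×48.3/(8.314×392) = 7.45 mol.
Isobaric: P stays 503 kPa; V/T = const ⇒ T₂ = 1190 K, V₂ = 146 L.
W = PΔV = 503×(146−48.3) kPa·L = 49300 J.
ΔU = nCvΔT = 7.45×43.8×(1190−392) = 260000 J.
Q = ΔU + W = nCpΔT = 309000 J.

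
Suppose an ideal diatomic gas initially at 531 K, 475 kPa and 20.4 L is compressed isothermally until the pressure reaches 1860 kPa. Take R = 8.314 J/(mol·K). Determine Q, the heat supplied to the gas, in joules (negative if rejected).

n = P₁V₁/(RT₁) = 475×20.4/(8.314×531) = 2.19 mol.
Isothermal: T stays 531 K; PV = const ⇒ V₂ = 5.21 L, P₂ = 1860 kPa.
ΔU = 0 (ideal gas, T constant).
W = nRT ln(V₂/V₁) = 2.19×8.314×531×ln(0.255) = -13200 J.
Q = ΔU + W = -13200 J.

-13200 J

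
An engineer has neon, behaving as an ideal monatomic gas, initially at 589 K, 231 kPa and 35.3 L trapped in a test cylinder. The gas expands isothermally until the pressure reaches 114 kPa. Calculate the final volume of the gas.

71.5 L

Isothermal: T stays 589 K; PV = const ⇒ V₂ = 71.5 L, P₂ = 114 kPa.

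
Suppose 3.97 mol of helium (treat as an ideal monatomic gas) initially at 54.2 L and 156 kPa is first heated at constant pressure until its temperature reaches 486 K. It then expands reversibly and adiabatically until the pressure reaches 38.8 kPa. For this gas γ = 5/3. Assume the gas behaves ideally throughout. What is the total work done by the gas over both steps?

T₁ = P₁V₁/(nR) = 156×54.2/(3.97×8.314) = 256 K.
Step 1 — Isobaric: P stays 156 kPa; V/T = const ⇒ T₂ = 486 K, V₂ = 103 L.
W = PΔV = 156×(103−54.2) kPa·L = 7590 J.
ΔU = nCvΔT = 3.97×12.5×(486−256) = 11400 J.
Q = ΔU + W = nCpΔT = 19000 J.
State after step 1: P = 156 kPa, V = 103 L, T = 486 K.
Step 2 — Adiabatic: T₂/T₁ = (P₂/P₁)^((γ−1)/γ) ⇒ T₂ = 486×(0.249)^0.400 = 279 K; V₂ = 237 L.
ΔU = nCvΔT = 3.97×12.5×(279−486) = -10300 J.
Q = 0 for an adiabatic process, so W = −ΔU = 10300 J.
Net over both steps: W = 17900 J, Q = 19000 J, ΔU = 1110 J.

17900 J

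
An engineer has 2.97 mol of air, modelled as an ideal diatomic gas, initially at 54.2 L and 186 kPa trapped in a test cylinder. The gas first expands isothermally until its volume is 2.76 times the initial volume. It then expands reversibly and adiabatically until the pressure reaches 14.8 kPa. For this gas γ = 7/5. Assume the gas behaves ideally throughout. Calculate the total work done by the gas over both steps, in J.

T₁ = P₁V₁/(nR) = 186×54.2/(2.97×8.314) = 408 K.
Step 1 — Isothermal: T stays 408 K; PV = const ⇒ V₂ = 150 L, P₂ = 67.4 kPa.
ΔU = 0 (ideal gas, T constant).
W = nRT ln(V₂/V₁) = 2.97×8.314×408×ln(2.76) = 10200 J.
Q = ΔU + W = 10200 J.
State after step 1: P = 67.4 kPa, V = 150 L, T = 408 K.
Step 2 — Adiabatic: T₂/T₁ = (P₂/P₁)^((γ−1)/γ) ⇒ T₂ = 408×(0.220)^0.286 = 265 K; V₂ = 442 L.
ΔU = nCvΔT = 2.97×20.8×(265−408) = -8860 J.
Q = 0 for an adiabatic process, so W = −ΔU = 8860 J.
Net over both steps: W = 19100 J, Q = 10200 J, ΔU = -8860 J.

19100 J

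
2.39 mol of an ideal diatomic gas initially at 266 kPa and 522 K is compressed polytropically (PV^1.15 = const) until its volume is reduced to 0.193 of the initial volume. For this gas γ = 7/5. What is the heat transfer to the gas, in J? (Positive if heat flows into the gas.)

-12100 J

V₁ = nRT₁/P₁ = 2.39×8.314×522/266 = 39.0 L.
Polytropic n=1.15: T₂ = T₁(V₁/V₂)^(n−1) = 522×(5.18)^0.15 = 668 K; P₂ = P₁(V₁/V₂)^n = 1760 kPa.
W = (P₁V₁−P₂V₂)/(n−1) = (266×39.0−1760×7.53)/0.15 = -19400 J.
ΔU = nCvΔT = 2.39×20.8×(668−522) = 7260 J.
Q = ΔU + W = -12100 J.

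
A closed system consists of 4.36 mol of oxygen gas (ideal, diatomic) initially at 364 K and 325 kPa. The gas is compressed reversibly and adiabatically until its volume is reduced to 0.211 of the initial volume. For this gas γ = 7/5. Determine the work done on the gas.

V₁ = nRT₁/P₁ = 4.36×8.314×364/325 = 40.6 L.
Adiabatic: TV^(γ−1) = const ⇒ T₂ = 364×(4.74)^0.400 = 678 K; PV^γ = const ⇒ P₂ = 2870 kPa.
ΔU = nCvΔT = 4.36×20.8×(678−364) = 28500 J.
Q = 0 for an adiabatic process, so W = −ΔU = -28500 J.
Work done on the gas = −W_by = 28500 J.

28500 J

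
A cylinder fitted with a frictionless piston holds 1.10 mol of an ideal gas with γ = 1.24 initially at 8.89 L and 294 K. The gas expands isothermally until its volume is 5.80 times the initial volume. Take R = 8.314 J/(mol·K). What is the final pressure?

P₁ = nRT₁/V₁ = 1.10×8.314×294/8.89 = 302 kPa.
Isothermal: T stays 294 K; PV = const ⇒ V₂ = 51.6 L, P₂ = 52.1 kPa.

52.1 kPa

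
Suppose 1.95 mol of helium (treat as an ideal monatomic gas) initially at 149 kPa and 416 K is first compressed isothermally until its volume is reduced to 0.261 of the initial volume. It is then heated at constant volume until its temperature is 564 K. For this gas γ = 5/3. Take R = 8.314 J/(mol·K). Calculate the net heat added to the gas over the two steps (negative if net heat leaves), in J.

V₁ = nRT₁/P₁ = 1.95×8.314×416/149 = 45.3 L.
Step 1 — Isothermal: T stays 416 K; PV = const ⇒ V₂ = 11.8 L, P₂ = 571 kPa.
ΔU = 0 (ideal gas, T constant).
W = nRT ln(V₂/V₁) = 1.95×8.314×416×ln(0.261) = -9060 J.
Q = ΔU + W = -9060 J.
State after step 1: P = 571 kPa, V = 11.8 L, T = 416 K.
Step 2 — Isochoric: V stays 11.8 L; P/T = const ⇒ T₂ = 564 K, P₂ = 774 kPa.
W = 0 (no volume change).
ΔU = nCvΔT = 1.95×12.5×(564−416) = 3600 J.
Q = ΔU = 3600 J.
Net over both steps: W = -9060 J, Q = -5460 J, ΔU = 3600 J.

-5460 J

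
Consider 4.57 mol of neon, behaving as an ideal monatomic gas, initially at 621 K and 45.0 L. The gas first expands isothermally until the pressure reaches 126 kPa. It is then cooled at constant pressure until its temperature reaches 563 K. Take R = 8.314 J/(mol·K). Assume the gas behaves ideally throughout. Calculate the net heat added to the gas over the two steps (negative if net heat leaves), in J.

28100 J

P₁ = nRT₁/V₁ = 4.57×8.314×621/45.0 = 524 kPa.
Step 1 — Isothermal: T stays 621 K; PV = const ⇒ V₂ = 187 L, P₂ = 126 kPa.
ΔU = 0 (ideal gas, T constant).
W = nRT ln(V₂/V₁) = 4.57×8.314×621×ln(4.16) = 33600 J.
Q = ΔU + W = 33600 J.
State after step 1: P = 126 kPa, V = 187 L, T = 621 K.
Step 2 — Isobaric: P stays 126 kPa; V/T = const ⇒ T₂ = 563 K, V₂ = 170 L.
W = PΔV = 126×(170−187) kPa·L = -2200 J.
ΔU = nCvΔT = 4.57×12.5×(563−621) = -3310 J.
Q = ΔU + W = nCpΔT = -5510 J.
Net over both steps: W = 31400 J, Q = 28100 J, ΔU = -3310 J.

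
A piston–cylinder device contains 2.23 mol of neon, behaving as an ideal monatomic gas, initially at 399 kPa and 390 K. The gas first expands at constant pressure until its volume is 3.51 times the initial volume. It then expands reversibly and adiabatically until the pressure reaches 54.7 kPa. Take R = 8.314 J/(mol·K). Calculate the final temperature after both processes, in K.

V₁ = nRT₁/P₁ = 2.23×8.314×390/399 = 18.1 L.
Step 1 — Isobaric: P stays 399 kPa; V/T = const ⇒ T₂ = 1370 K, V₂ = 63.6 L.
W = PΔV = 399×(63.6−18.1) kPa·L = 18100 J.
ΔU = nCvΔT = 2.23×12.5×(1370−390) = 27200 J.
Q = ΔU + W = nCpΔT = 45400 J.
State after step 1: P = 399 kPa, V = 63.6 L, T = 1370 K.
Step 2 — Adiabatic: T₂/T₁ = (P₂/P₁)^((γ−1)/γ) ⇒ T₂ = 1370×(0.137)^0.400 = 618 K; V₂ = 210 L.
ΔU = nCvΔT = 2.23×12.5×(618−1370) = -20900 J.
Q = 0 for an adiabatic process, so W = −ΔU = 20900 J.
Net over both steps: W = 39000 J, Q = 45400 J, ΔU = 6350 J.

618 K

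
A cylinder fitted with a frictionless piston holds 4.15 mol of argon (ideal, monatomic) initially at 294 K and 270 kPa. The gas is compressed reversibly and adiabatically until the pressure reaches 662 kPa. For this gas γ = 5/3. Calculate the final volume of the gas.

V₁ = nRT₁/P₁ = 4.15×8.314×294/270 = 37.6 L.
Adiabatic: T₂/T₁ = (P₂/P₁)^((γ−1)/γ) ⇒ T₂ = 294×(2.45)^0.400 = 421 K; V₂ = 21.9 L.

21.9 L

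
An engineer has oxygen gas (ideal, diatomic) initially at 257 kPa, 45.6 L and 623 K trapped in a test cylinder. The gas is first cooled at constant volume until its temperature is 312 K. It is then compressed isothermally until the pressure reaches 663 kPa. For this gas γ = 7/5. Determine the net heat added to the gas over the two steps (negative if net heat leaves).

-24200 J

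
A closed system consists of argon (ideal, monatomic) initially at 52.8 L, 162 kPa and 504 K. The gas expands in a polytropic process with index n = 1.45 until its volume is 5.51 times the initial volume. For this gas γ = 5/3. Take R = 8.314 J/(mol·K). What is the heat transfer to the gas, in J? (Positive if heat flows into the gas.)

3310 J

n = P₁V₁/(RT₁) = 162×52.8/(8.314×504) = 2.04 mol.
Polytropic n=1.45: T₂ = T₁(V₁/V₂)^(n−1) = 504×(0.181)^0.45 = 234 K; P₂ = P₁(V₁/V₂)^n = 13.6 kPa.
W = (P₁V₁−P₂V₂)/(n−1) = (162×52.8−13.6×291)/0.45 = 10200 J.
ΔU = nCvΔT = 2.04×12.5×(234−504) = -6880 J.
Q = ΔU + W = 3310 J.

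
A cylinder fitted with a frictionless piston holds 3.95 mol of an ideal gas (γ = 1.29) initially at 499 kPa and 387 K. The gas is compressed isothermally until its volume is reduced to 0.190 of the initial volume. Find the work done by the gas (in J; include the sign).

-21100 J

V₁ = nRT₁/P₁ = 3.95×8.314×387/499 = 25.5 L.
Isothermal: T stays 387 K; PV = const ⇒ V₂ = 4.84 L, P₂ = 2630 kPa.
W = nRT ln(V₂/V₁) = 3.95×8.314×387×ln(0.190) = -21100 J.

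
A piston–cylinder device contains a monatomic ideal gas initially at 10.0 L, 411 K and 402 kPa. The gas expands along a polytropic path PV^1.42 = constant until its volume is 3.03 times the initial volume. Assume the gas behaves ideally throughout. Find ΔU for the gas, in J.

-2240 J

n = P₁V₁/(RT₁) = 402×10.0/(8.314×411) = 1.18 mol.
Polytropic n=1.42: T₂ = T₁(V₁/V₂)^(n−1) = 411×(0.330)^0.42 = 258 K; P₂ = P₁(V₁/V₂)^n = 83.3 kPa.
For an ideal gas ΔU = nCvΔT with Cv = (3/2)R = 12.5 J/(mol·K).
ΔU = 1.18×12.5×(258−411) = -2240 J.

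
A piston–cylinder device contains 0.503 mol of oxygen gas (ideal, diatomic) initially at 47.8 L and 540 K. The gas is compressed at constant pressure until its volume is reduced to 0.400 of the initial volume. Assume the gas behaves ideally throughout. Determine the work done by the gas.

-1350 J

P₁ = nRT₁/V₁ = 0.503×8.314×540/47.8 = 47.2 kPa.
Isobaric: P stays 47.2 kPa; V/T = const ⇒ T₂ = 216 K, V₂ = 19.1 L.
W = PΔV = 47.2×(19.1−47.8) kPa·L = -1350 J.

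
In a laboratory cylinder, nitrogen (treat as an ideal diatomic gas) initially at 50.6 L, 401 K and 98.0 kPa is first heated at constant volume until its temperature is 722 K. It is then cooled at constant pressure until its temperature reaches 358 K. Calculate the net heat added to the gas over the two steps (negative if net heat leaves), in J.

-5830 J

n = P₁V₁/(RT₁) = 98.0×50.6/(8.314×401) = 1.49 mol.
Step 1 — Isochoric: V stays 50.6 L; P/T = const ⇒ T₂ = 722 K, P₂ = 176 kPa.
W = 0 (no volume change).
ΔU = nCvΔT = 1.49×20.8×(722−401) = 9920 J.
Q = ΔU = 9920 J.
State after step 1: P = 176 kPa, V = 50.6 L, T = 722 K.
Step 2 — Isobaric: P stays 176 kPa; V/T = const ⇒ T₂ = 358 K, V₂ = 25.1 L.
W = PΔV = 176×(25.1−50.6) kPa·L = -4500 J.
ΔU = nCvΔT = 1.49×20.8×(358−722) = -11300 J.
Q = ΔU + W = nCpΔT = -15800 J.
Net over both steps: W = -4500 J, Q = -5830 J, ΔU = -1330 J.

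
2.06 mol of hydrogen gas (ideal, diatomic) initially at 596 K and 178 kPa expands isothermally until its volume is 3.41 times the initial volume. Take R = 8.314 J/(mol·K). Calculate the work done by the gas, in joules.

V₁ = nRT₁/P₁ = 2.06×8.314×596/178 = 57.3 L.
Isothermal: T stays 596 K; PV = const ⇒ V₂ = 196 L, P₂ = 52.2 kPa.
W = nRT ln(V₂/V₁) = 2.06×8.314×596×ln(3.41) = 12500 J.

12500 J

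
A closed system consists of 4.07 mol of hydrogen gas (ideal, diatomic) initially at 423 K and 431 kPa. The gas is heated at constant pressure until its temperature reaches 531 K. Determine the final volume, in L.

41.7 L

V₁ = nRT₁/P₁ = 4.07×8.314×423/431 = 33.2 L.
Isobaric: P stays 431 kPa; V/T = const ⇒ T₂ = 531 K, V₂ = 41.7 L.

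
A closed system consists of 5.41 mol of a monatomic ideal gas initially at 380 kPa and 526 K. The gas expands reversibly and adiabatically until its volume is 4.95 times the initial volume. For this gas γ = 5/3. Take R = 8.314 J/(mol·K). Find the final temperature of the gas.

V₁ = nRT₁/P₁ = 5.41×8.314×526/380 = 62.3 L.
Adiabatic: TV^(γ−1) = const ⇒ T₂ = 526×(0.202)^0.667 = 181 K; PV^γ = const ⇒ P₂ = 26.4 kPa.

181 K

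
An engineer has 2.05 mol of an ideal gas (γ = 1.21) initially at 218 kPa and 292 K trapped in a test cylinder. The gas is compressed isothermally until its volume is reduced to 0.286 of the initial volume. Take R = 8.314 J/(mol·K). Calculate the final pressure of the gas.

762 kPa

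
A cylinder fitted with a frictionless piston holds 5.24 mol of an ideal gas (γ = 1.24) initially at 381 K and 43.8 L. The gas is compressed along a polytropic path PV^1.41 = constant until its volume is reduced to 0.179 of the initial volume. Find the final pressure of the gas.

P₁ = nRT₁/V₁ = 5.24×8.314×381/43.8 = 379 kPa.
Polytropic n=1.41: T₂ = T₁(V₁/V₂)^(n−1) = 381×(5.59)^0.41 = 771 K; P₂ = P₁(V₁/V₂)^n = 4290 kPa.

4290 kPa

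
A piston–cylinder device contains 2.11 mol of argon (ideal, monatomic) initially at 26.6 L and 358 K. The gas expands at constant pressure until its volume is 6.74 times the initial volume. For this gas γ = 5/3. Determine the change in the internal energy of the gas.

54100 J

P₁ = nRT₁/V₁ = 2.11×8.314×358/26.6 = 236 kPa.
Isobaric: P stays 236 kPa; V/T = const ⇒ T₂ = 2410 K, V₂ = 179 L.
For an ideal gas ΔU = nCvΔT with Cv = (3/2)R = 12.5 J/(mol·K).
ΔU = 2.11×12.5×(2410−358) = 54100 J.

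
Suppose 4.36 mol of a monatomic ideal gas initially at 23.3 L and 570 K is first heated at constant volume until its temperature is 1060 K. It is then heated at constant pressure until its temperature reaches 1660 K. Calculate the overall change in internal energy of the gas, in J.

59300 J

P₁ = nRT₁/V₁ = 4.36×8.314×570/23.3 = 887 kPa.
Step 1 — Isochoric: V stays 23.3 L; P/T = const ⇒ T₂ = 1060 K, P₂ = 1650 kPa.
W = 0 (no volume change).
ΔU = nCvΔT = 4.36×12.5×(1060−570) = 26600 J.
Q = ΔU = 26600 J.
State after step 1: P = 1650 kPa, V = 23.3 L, T = 1060 K.
Step 2 — Isobaric: P stays 1650 kPa; V/T = const ⇒ T₂ = 1660 K, V₂ = 36.5 L.
W = PΔV = 1650×(36.5−23.3) kPa·L = 21700 J.
ΔU = nCvΔT = 4.36×12.5×(1660−1060) = 32600 J.
Q = ΔU + W = nCpΔT = 54400 J.
Net over both steps: W = 21700 J, Q = 81000 J, ΔU = 59300 J.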